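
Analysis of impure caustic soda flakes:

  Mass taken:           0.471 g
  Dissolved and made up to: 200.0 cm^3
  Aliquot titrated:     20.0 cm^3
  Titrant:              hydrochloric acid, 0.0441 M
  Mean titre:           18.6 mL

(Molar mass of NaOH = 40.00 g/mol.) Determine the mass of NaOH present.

NaOH + HCl → NaCl + H2O
n(HCl) per titration = 0.0186 × 0.0441 = 8.20 × 10^-4 mol
n(NaOH) in each aliquot = 8.20 × 10^-4 mol (1:1 ratio)
n(NaOH) in the whole flask = 8.20 × 10^-4 × 200.0/20.0 = 8.20 × 10^-3 mol
mass of NaOH = 8.20 × 10^-3 × 40.00 = 0.328 g

0.328 g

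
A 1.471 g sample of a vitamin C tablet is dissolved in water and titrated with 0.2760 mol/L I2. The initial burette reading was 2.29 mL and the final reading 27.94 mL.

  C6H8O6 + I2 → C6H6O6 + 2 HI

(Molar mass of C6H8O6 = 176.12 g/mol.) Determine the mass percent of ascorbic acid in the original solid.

84.76 %

n(I2) = 0.02565 L × 0.2760 mol/L = 7.079 × 10^-3 mol
n(C6H8O6) = 7.079 × 10^-3 mol (1:1 ratio)
mass of C6H8O6 = 7.079 × 10^-3 × 176.12 g/mol = 1.247 g
% C6H8O6 = 1.247 / 1.471 × 100 = 84.76 %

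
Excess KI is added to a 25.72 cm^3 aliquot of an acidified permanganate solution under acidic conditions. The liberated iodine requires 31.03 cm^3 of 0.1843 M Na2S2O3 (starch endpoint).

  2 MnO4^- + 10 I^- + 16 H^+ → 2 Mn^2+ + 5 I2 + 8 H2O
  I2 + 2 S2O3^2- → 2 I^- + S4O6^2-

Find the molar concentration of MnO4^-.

0.04447 M

n(S2O3^2-) = 0.03103 × 0.1843 = 5.719 × 10^-3 mol
n(I2) = n(S2O3^2-)/2 = 2.859 × 10^-3 mol
From the 2:5 ratio, n(MnO4^-) in the aliquot = 2/5 × 2.859 × 10^-3 = 1.144 × 10^-3 mol
[MnO4^-] = 1.144 × 10^-3 / 0.02572 = 0.04447 mol/L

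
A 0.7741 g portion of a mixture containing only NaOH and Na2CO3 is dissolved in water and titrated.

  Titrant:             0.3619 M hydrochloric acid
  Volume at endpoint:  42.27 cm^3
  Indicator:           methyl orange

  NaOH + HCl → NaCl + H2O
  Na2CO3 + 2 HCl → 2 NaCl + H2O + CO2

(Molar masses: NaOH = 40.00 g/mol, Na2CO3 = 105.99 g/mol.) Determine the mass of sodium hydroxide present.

0.1126 g

n(HCl) = 0.04227 × 0.3619 = 0.01530 mol
Let x = n(NaOH), y = n(Na2CO3).
Titrant: 1x + 2y = 0.01530;  mass: 40.00x + 105.99y = 0.7741
Solving, x = 2.816 × 10^-3 mol, y = 6.241 × 10^-3 mol
mass of NaOH = 2.816 × 10^-3 × 40.00 = 0.1126 g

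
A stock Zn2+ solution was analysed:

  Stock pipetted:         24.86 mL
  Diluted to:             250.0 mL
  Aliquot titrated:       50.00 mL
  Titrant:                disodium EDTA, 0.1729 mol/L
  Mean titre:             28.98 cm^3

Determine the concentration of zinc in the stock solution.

Zn^2+ + EDTA^4- → [Zn(EDTA)]^2-
n(EDTA) = 0.02898 × 0.1729 = 5.011 × 10^-3 mol
n(Zn2+) in the aliquot = 5.011 × 10^-3 mol (1:1 ratio)
[Zn2+]_dilute = 5.011 × 10^-3 / 0.05000 = 0.1002 mol/L
Dilution factor = 250.0 / 24.86 = 10.06
[Zn2+]_stock = 0.1002 × 10.06 = 1.008 mol/L

1.008 mol/L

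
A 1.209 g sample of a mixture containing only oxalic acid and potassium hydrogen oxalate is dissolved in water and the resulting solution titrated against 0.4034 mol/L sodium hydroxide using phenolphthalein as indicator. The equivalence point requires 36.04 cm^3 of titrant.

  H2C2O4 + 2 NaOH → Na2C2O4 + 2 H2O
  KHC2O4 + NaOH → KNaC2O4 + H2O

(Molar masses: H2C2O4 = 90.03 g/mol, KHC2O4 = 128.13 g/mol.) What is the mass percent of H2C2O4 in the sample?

n(NaOH) = 0.03604 × 0.4034 = 0.01454 mol
Let x = n(H2C2O4), y = n(KHC2O4).
Titrant: 2x + 1y = 0.01454;  mass: 90.03x + 128.13y = 1.209
Solving, x = 3.933 × 10^-3 mol, y = 6.672 × 10^-3 mol
mass of H2C2O4 = 3.933 × 10^-3 × 90.03 = 0.3541 g
% H2C2O4 = 0.3541 / 1.209 × 100 = 29.29 %

29.29 %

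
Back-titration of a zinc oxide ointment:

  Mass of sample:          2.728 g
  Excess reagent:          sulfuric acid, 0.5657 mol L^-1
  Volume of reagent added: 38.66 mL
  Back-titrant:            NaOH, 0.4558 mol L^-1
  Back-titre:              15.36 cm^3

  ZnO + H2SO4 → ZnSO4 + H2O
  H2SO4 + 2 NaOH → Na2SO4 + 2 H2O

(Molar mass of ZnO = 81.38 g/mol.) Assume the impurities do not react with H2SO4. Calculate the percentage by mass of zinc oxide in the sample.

n(H2SO4) added = 0.03866 × 0.5657 = 0.02187 mol
n(NaOH) used in back-titration = 0.01536 × 0.4558 = 7.001 × 10^-3 mol
From the 1:2 ratio, n(H2SO4) left over = 1/2 × 7.001 × 10^-3 = 3.501 × 10^-3 mol
n(H2SO4) consumed by analyte = 0.02187 − 3.501 × 10^-3 = 0.01837 mol
n(ZnO) = 0.01837 mol (1:1 ratio)
mass of ZnO = 0.01837 × 81.38 = 1.495 g
% ZnO = 1.495 / 2.728 × 100 = 54.80 %

54.80 %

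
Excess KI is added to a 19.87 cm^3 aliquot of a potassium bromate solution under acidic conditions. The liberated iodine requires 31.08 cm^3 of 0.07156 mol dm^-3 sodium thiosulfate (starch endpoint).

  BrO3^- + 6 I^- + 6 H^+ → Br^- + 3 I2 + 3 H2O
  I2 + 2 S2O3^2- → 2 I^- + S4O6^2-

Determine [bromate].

0.01866 mol/L

n(S2O3^2-) = 0.03108 × 0.07156 = 2.224 × 10^-3 mol
n(I2) = n(S2O3^2-)/2 = 1.112 × 10^-3 mol
From the 1:3 ratio, n(BrO3^-) in the aliquot = 1/3 × 1.112 × 10^-3 = 3.707 × 10^-4 mol
[BrO3^-] = 3.707 × 10^-4 / 0.01987 = 0.01866 mol/L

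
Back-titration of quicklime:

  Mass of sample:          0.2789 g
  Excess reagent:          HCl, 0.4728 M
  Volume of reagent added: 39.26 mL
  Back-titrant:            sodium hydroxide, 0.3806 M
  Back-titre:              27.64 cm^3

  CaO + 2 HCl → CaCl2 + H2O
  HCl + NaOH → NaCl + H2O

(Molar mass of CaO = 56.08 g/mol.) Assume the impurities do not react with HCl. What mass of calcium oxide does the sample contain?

0.2255 g

n(HCl) added = 0.03926 × 0.4728 = 0.01856 mol
n(NaOH) used in back-titration = 0.02764 × 0.3806 = 0.01052 mol
n(HCl) left over = 0.01052 mol (1:1 ratio)
n(HCl) consumed by analyte = 0.01856 − 0.01052 = 8.042 × 10^-3 mol
From the 1:2 ratio, n(CaO) = 1/2 × 8.042 × 10^-3 = 4.021 × 10^-3 mol
mass of CaO = 4.021 × 10^-3 × 56.08 = 0.2255 g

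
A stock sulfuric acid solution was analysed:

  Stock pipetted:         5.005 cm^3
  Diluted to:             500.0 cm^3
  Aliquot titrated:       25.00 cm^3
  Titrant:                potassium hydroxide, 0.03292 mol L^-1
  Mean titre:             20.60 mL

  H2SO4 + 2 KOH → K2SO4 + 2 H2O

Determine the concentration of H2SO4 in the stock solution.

1.355 mol/L

n(KOH) = 0.02060 × 0.03292 = 6.782 × 10^-4 mol
From the 1:2 ratio, n(H2SO4) in the aliquot = 1/2 × 6.782 × 10^-4 = 3.391 × 10^-4 mol
[H2SO4]_dilute = 3.391 × 10^-4 / 0.02500 = 0.01356 mol/L
Dilution factor = 500.0 / 5.005 = 99.90
[H2SO4]_stock = 0.01356 × 99.90 = 1.355 mol/L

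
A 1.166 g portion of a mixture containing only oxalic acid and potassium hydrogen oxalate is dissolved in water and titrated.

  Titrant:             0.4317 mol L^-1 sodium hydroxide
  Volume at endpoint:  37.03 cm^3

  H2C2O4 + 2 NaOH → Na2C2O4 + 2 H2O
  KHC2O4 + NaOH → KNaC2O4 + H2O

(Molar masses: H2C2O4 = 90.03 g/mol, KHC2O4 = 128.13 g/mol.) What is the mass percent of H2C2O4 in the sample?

n(NaOH) = 0.03703 × 0.4317 = 0.01599 mol
Let x = n(H2C2O4), y = n(KHC2O4).
Titrant: 2x + 1y = 0.01599;  mass: 90.03x + 128.13y = 1.166
Solving, x = 5.308 × 10^-3 mol, y = 5.371 × 10^-3 mol
mass of H2C2O4 = 5.308 × 10^-3 × 90.03 = 0.4778 g
% H2C2O4 = 0.4778 / 1.166 × 100 = 40.98 %

40.98 %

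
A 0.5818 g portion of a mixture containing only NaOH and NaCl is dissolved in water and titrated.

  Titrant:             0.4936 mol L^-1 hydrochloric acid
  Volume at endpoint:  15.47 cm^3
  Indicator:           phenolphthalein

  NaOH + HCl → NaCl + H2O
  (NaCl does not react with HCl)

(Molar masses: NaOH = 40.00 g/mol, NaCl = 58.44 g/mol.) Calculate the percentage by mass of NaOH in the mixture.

n(HCl) = 0.01547 × 0.4936 = 7.636 × 10^-3 mol
Let x = n(NaOH), y = n(NaCl).
Titrant: 1x = 7.636 × 10^-3;  mass: 40.00x + 58.44y = 0.5818
Solving, x = 7.636 × 10^-3 mol, y = 4.729 × 10^-3 mol
mass of NaOH = 7.636 × 10^-3 × 40.00 = 0.3054 g
% NaOH = 0.3054 / 0.5818 × 100 = 52.50 %

52.50 %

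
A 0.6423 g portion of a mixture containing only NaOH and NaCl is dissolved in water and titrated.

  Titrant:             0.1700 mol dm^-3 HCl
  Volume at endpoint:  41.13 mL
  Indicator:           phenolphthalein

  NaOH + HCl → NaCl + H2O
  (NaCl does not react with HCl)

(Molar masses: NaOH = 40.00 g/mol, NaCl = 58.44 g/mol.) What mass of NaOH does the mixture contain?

0.2797 g

n(HCl) = 0.04113 × 0.1700 = 6.992 × 10^-3 mol
Let x = n(NaOH), y = n(NaCl).
Titrant: 1x = 6.992 × 10^-3;  mass: 40.00x + 58.44y = 0.6423
Solving, x = 6.992 × 10^-3 mol, y = 6.205 × 10^-3 mol
mass of NaOH = 6.992 × 10^-3 × 40.00 = 0.2797 g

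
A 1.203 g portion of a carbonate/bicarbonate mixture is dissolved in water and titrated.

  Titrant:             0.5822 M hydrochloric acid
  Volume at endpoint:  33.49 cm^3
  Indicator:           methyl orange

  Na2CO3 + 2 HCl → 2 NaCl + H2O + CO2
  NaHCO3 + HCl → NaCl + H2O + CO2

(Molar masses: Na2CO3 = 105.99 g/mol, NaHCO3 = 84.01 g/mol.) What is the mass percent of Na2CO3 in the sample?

61.79 %

n(HCl) = 0.03349 × 0.5822 = 0.01950 mol
Let x = n(Na2CO3), y = n(NaHCO3).
Titrant: 2x + 1y = 0.01950;  mass: 105.99x + 84.01y = 1.203
Solving, x = 7.013 × 10^-3 mol, y = 5.472 × 10^-3 mol
mass of Na2CO3 = 7.013 × 10^-3 × 105.99 = 0.7433 g
% Na2CO3 = 0.7433 / 1.203 × 100 = 61.79 %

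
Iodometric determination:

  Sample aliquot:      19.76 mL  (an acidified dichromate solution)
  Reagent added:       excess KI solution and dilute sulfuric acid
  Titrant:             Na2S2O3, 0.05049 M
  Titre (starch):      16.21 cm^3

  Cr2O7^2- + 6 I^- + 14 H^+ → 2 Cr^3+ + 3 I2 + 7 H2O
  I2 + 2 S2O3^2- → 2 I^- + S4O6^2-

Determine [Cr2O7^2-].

0.006903 M

n(S2O3^2-) = 0.01621 × 0.05049 = 8.184 × 10^-4 mol
n(I2) = n(S2O3^2-)/2 = 4.092 × 10^-4 mol
From the 1:3 ratio, n(Cr2O7^2-) in the aliquot = 1/3 × 4.092 × 10^-4 = 1.364 × 10^-4 mol
[Cr2O7^2-] = 1.364 × 10^-4 / 0.01976 = 0.006903 mol/L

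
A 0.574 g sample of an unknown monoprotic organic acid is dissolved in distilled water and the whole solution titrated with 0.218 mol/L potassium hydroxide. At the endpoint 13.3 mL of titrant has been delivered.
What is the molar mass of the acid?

n(KOH) = 0.0133 L × 0.218 mol/L = 2.90 × 10^-3 mol
n(HA) = 2.90 × 10^-3 mol (1:1 ratio)
M = m / n = 0.574 g / 2.90 × 10^-3 mol = 198 g/mol

198 g/mol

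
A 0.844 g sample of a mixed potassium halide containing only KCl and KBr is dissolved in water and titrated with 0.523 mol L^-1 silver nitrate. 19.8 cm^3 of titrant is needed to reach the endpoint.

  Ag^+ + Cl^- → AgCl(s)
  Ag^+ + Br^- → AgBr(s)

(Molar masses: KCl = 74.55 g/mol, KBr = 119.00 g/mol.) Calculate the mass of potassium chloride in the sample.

0.651 g

n(AgNO3) = 0.0198 × 0.523 = 0.0104 mol
Let x = n(KCl), y = n(KBr).
Titrant: 1x + 1y = 0.0104;  mass: 74.55x + 119.00y = 0.844
Solving, x = 8.74 × 10^-3 mol, y = 1.62 × 10^-3 mol
mass of KCl = 8.74 × 10^-3 × 74.55 = 0.651 g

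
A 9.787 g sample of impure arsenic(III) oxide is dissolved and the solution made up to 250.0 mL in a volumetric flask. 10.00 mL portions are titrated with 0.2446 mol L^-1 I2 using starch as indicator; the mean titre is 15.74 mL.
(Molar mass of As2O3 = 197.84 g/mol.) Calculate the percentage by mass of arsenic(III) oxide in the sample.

97.28 %

As2O3 + 2 I2 + 2 H2O → As2O5 + 4 HI
n(I2) per titration = 0.01574 × 0.2446 = 3.850 × 10^-3 mol
From the 1:2 ratio, n(As2O3) in each aliquot = 1/2 × 3.850 × 10^-3 = 1.925 × 10^-3 mol
n(As2O3) in the whole flask = 1.925 × 10^-3 × 250.0/10.00 = 0.04813 mol
mass of As2O3 = 0.04813 × 197.84 = 9.521 g
% As2O3 = 9.521 / 9.787 × 100 = 97.28 %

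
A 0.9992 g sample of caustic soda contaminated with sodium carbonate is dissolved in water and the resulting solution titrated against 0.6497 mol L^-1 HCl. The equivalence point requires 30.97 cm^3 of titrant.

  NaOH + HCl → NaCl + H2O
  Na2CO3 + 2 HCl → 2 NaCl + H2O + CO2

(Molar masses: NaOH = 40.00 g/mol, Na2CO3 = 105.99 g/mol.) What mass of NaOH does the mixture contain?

n(HCl) = 0.03097 × 0.6497 = 0.02012 mol
Let x = n(NaOH), y = n(Na2CO3).
Titrant: 1x + 2y = 0.02012;  mass: 40.00x + 105.99y = 0.9992
Solving, x = 5.165 × 10^-3 mol, y = 7.478 × 10^-3 mol
mass of NaOH = 5.165 × 10^-3 × 40.00 = 0.2066 g

0.2066 g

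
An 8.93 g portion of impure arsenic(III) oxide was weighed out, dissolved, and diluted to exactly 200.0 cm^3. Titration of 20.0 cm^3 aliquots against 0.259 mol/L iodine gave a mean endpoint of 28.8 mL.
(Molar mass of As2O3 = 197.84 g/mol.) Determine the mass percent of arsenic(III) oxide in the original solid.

82.6 %

As2O3 + 2 I2 + 2 H2O → As2O5 + 4 HI
n(I2) per titration = 0.0288 × 0.259 = 7.46 × 10^-3 mol
From the 1:2 ratio, n(As2O3) in each aliquot = 1/2 × 7.46 × 10^-3 = 3.73 × 10^-3 mol
n(As2O3) in the whole flask = 3.73 × 10^-3 × 200.0/20.0 = 0.0373 mol
mass of As2O3 = 0.0373 × 197.84 = 7.38 g
% As2O3 = 7.38 / 8.93 × 100 = 82.6 %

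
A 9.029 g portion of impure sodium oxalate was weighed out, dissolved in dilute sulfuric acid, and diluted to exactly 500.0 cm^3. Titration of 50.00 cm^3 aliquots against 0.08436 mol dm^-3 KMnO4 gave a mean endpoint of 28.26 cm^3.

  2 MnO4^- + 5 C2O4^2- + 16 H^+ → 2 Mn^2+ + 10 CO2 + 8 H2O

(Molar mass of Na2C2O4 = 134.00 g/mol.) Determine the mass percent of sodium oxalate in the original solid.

n(KMnO4) per titration = 0.02826 × 0.08436 = 2.384 × 10^-3 mol
From the 5:2 ratio, n(Na2C2O4) in each aliquot = 5/2 × 2.384 × 10^-3 = 5.960 × 10^-3 mol
n(Na2C2O4) in the whole flask = 5.960 × 10^-3 × 500.0/50.00 = 0.05960 mol
mass of Na2C2O4 = 0.05960 × 134.00 = 7.986 g
% Na2C2O4 = 7.986 / 9.029 × 100 = 88.45 %

88.45 %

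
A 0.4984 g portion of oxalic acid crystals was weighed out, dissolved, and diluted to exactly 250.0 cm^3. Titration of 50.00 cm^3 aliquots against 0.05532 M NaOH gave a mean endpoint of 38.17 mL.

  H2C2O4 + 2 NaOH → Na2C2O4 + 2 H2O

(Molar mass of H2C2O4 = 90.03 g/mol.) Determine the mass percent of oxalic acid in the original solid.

n(NaOH) per titration = 0.03817 × 0.05532 = 2.112 × 10^-3 mol
From the 1:2 ratio, n(H2C2O4) in each aliquot = 1/2 × 2.112 × 10^-3 = 1.056 × 10^-3 mol
n(H2C2O4) in the whole flask = 1.056 × 10^-3 × 250.0/50.00 = 5.279 × 10^-3 mol
mass of H2C2O4 = 5.279 × 10^-3 × 90.03 = 0.4753 g
% H2C2O4 = 0.4753 / 0.4984 × 100 = 95.36 %

95.36 %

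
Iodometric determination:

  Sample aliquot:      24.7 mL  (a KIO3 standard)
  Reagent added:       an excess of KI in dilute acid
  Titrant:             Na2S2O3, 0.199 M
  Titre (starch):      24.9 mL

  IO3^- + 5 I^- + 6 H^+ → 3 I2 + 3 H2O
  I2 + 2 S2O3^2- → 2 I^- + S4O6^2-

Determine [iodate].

n(S2O3^2-) = 0.0249 × 0.199 = 4.96 × 10^-3 mol
n(I2) = n(S2O3^2-)/2 = 2.48 × 10^-3 mol
From the 1:3 ratio, n(IO3^-) in the aliquot = 1/3 × 2.48 × 10^-3 = 8.26 × 10^-4 mol
[IO3^-] = 8.26 × 10^-4 / 0.0247 = 0.0334 mol/L

0.0334 M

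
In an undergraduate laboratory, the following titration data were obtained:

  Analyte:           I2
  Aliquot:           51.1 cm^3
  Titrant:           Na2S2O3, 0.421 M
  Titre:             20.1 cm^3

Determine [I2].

I2 + 2 S2O3^2- → 2 I^- + S4O6^2-
n(Na2S2O3) = 0.0201 L × 0.421 mol/L = 8.46 × 10^-3 mol
From the 1:2 mole ratio, n(I2) = 1/2 × 8.46 × 10^-3 = 4.23 × 10^-3 mol
[I2] = 4.23 × 10^-3 mol / 0.0511 L = 0.0828 mol/L

0.0828 M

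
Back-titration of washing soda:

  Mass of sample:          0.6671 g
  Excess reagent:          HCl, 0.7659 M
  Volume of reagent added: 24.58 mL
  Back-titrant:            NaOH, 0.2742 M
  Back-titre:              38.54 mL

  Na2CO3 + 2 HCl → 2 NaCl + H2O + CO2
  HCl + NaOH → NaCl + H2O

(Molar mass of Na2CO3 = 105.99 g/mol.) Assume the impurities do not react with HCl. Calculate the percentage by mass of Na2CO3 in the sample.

n(HCl) added = 0.02458 × 0.7659 = 0.01883 mol
n(NaOH) used in back-titration = 0.03854 × 0.2742 = 0.01057 mol
n(HCl) left over = 0.01057 mol (1:1 ratio)
n(HCl) consumed by analyte = 0.01883 − 0.01057 = 8.258 × 10^-3 mol
From the 1:2 ratio, n(Na2CO3) = 1/2 × 8.258 × 10^-3 = 4.129 × 10^-3 mol
mass of Na2CO3 = 4.129 × 10^-3 × 105.99 = 0.4376 g
% Na2CO3 = 0.4376 / 0.6671 × 100 = 65.60 %

65.60 %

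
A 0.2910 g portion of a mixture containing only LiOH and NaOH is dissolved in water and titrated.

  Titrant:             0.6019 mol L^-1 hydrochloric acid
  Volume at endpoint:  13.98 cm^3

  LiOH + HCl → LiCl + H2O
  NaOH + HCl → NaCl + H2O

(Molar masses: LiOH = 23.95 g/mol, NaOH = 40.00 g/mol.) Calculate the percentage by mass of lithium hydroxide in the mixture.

23.37 %

n(HCl) = 0.01398 × 0.6019 = 8.415 × 10^-3 mol
Let x = n(LiOH), y = n(NaOH).
Titrant: 1x + 1y = 8.415 × 10^-3;  mass: 23.95x + 40.00y = 0.2910
Solving, x = 2.840 × 10^-3 mol, y = 5.575 × 10^-3 mol
mass of LiOH = 2.840 × 10^-3 × 23.95 = 0.06802 g
% LiOH = 0.06802 / 0.2910 × 100 = 23.37 %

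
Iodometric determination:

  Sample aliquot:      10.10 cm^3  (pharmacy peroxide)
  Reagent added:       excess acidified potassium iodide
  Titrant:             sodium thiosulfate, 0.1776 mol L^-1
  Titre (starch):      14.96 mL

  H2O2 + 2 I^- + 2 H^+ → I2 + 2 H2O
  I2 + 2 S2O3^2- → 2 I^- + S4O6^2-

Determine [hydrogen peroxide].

n(S2O3^2-) = 0.01496 × 0.1776 = 2.657 × 10^-3 mol
n(I2) = n(S2O3^2-)/2 = 1.328 × 10^-3 mol
n(H2O2) in the aliquot = 1.328 × 10^-3 mol (1:1 ratio)
[H2O2] = 1.328 × 10^-3 / 0.01010 = 0.1315 mol/L

0.1315 mol/L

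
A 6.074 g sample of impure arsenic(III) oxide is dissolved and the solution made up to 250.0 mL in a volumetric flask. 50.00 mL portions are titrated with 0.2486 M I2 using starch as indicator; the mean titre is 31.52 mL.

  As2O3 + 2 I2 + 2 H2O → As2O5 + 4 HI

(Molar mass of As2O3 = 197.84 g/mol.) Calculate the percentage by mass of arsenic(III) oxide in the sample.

63.81 %

n(I2) per titration = 0.03152 × 0.2486 = 7.836 × 10^-3 mol
From the 1:2 ratio, n(As2O3) in each aliquot = 1/2 × 7.836 × 10^-3 = 3.918 × 10^-3 mol
n(As2O3) in the whole flask = 3.918 × 10^-3 × 250.0/50.00 = 0.01959 mol
mass of As2O3 = 0.01959 × 197.84 = 3.876 g
% As2O3 = 3.876 / 6.074 × 100 = 63.81 %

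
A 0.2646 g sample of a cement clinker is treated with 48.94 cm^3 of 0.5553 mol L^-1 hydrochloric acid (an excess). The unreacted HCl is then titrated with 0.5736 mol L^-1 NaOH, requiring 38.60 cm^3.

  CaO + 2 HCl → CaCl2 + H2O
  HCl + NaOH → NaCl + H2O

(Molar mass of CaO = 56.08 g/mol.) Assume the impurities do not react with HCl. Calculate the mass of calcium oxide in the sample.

0.1412 g

n(HCl) added = 0.04894 × 0.5553 = 0.02718 mol
n(NaOH) used in back-titration = 0.03860 × 0.5736 = 0.02214 mol
n(HCl) left over = 0.02214 mol (1:1 ratio)
n(HCl) consumed by analyte = 0.02718 − 0.02214 = 5.035 × 10^-3 mol
From the 1:2 ratio, n(CaO) = 1/2 × 5.035 × 10^-3 = 2.518 × 10^-3 mol
mass of CaO = 2.518 × 10^-3 × 56.08 = 0.1412 g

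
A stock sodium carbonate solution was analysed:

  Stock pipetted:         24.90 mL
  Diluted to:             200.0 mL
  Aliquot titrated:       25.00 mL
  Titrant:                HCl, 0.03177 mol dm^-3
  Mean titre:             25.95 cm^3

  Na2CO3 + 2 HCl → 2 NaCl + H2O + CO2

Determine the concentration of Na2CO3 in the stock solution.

n(HCl) = 0.02595 × 0.03177 = 8.244 × 10^-4 mol
From the 1:2 ratio, n(Na2CO3) in the aliquot = 1/2 × 8.244 × 10^-4 = 4.122 × 10^-4 mol
[Na2CO3]_dilute = 4.122 × 10^-4 / 0.02500 = 0.01649 mol/L
Dilution factor = 200.0 / 24.90 = 8.032
[Na2CO3]_stock = 0.01649 × 8.032 = 0.1324 mol/L

0.1324 mol/L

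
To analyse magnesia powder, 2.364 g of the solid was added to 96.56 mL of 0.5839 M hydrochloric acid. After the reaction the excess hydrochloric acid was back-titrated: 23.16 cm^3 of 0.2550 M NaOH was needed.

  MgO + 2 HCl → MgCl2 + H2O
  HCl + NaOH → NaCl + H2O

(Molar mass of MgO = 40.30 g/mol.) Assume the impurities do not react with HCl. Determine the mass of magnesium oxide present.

n(HCl) added = 0.09656 × 0.5839 = 0.05638 mol
n(NaOH) used in back-titration = 0.02316 × 0.2550 = 5.906 × 10^-3 mol
n(HCl) left over = 5.906 × 10^-3 mol (1:1 ratio)
n(HCl) consumed by analyte = 0.05638 − 5.906 × 10^-3 = 0.05048 mol
From the 1:2 ratio, n(MgO) = 1/2 × 0.05048 = 0.02524 mol
mass of MgO = 0.02524 × 40.30 = 1.017 g

1.017 g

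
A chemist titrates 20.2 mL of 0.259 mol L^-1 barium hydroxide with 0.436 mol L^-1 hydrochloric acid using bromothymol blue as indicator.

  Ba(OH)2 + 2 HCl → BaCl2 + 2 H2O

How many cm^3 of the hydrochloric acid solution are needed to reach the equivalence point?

n(Ba(OH)2) = 0.0202 L × 0.259 mol/L = 5.23 × 10^-3 mol
From the 2:1 stoichiometry, n(HCl) = 2/1 × 5.23 × 10^-3 = 0.0105 mol
V(HCl) = 0.0105 mol / 0.436 mol/L = 0.0240 L = 24.0 mL

24.0 mL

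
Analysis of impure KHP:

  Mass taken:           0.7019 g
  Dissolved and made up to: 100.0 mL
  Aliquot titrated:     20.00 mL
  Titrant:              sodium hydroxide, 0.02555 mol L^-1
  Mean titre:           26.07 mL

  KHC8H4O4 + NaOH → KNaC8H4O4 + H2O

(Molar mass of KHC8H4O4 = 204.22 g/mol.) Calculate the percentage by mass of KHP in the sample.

n(NaOH) per titration = 0.02607 × 0.02555 = 6.661 × 10^-4 mol
n(KHC8H4O4) in each aliquot = 6.661 × 10^-4 mol (1:1 ratio)
n(KHC8H4O4) in the whole flask = 6.661 × 10^-4 × 100.0/20.00 = 3.330 × 10^-3 mol
mass of KHC8H4O4 = 3.330 × 10^-3 × 204.22 = 0.6801 g
% KHC8H4O4 = 0.6801 / 0.7019 × 100 = 96.90 %

96.90 %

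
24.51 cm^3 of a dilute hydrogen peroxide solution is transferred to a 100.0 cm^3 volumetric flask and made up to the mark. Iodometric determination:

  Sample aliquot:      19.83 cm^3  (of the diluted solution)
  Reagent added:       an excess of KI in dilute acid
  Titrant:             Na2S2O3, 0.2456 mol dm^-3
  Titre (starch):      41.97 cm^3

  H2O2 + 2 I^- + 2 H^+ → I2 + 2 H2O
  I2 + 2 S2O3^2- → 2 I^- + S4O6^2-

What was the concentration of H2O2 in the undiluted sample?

n(S2O3^2-) = 0.04197 × 0.2456 = 0.01031 mol
n(I2) = n(S2O3^2-)/2 = 5.154 × 10^-3 mol
n(H2O2) in the aliquot = 5.154 × 10^-3 mol (1:1 ratio)
[H2O2]_dilute = 5.154 × 10^-3 / 0.01983 = 0.2599 mol/L
[H2O2]_original = 0.2599 × 100.0/24.51 = 1.060 mol/L

1.060 mol/L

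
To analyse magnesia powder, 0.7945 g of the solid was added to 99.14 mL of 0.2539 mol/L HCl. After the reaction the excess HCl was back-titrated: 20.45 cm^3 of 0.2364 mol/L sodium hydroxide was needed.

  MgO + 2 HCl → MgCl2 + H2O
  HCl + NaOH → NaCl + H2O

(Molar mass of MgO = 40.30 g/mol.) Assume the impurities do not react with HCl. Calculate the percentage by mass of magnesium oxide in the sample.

51.58 %

n(HCl) added = 0.09914 × 0.2539 = 0.02517 mol
n(NaOH) used in back-titration = 0.02045 × 0.2364 = 4.834 × 10^-3 mol
n(HCl) left over = 4.834 × 10^-3 mol (1:1 ratio)
n(HCl) consumed by analyte = 0.02517 − 4.834 × 10^-3 = 0.02034 mol
From the 1:2 ratio, n(MgO) = 1/2 × 0.02034 = 0.01017 mol
mass of MgO = 0.01017 × 40.30 = 0.4098 g
% MgO = 0.4098 / 0.7945 × 100 = 51.58 %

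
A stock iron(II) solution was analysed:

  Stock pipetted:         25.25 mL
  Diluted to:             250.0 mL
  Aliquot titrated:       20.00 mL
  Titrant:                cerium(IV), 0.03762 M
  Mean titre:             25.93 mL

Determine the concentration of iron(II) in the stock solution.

0.4829 M

Ce^4+ + Fe^2+ → Ce^3+ + Fe^3+
n(Ce4+) = 0.02593 × 0.03762 = 9.755 × 10^-4 mol
n(Fe2+) in the aliquot = 9.755 × 10^-4 mol (1:1 ratio)
[Fe2+]_dilute = 9.755 × 10^-4 / 0.02000 = 0.04877 mol/L
Dilution factor = 250.0 / 25.25 = 9.901
[Fe2+]_stock = 0.04877 × 9.901 = 0.4829 mol/L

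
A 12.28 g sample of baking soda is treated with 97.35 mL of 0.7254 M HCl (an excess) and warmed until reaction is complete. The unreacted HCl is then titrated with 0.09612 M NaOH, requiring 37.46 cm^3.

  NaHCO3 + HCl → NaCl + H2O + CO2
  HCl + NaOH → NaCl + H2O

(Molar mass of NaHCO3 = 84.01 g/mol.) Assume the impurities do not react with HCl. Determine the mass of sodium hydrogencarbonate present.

5.630 g

n(HCl) added = 0.09735 × 0.7254 = 0.07062 mol
n(NaOH) used in back-titration = 0.03746 × 0.09612 = 3.601 × 10^-3 mol
n(HCl) left over = 3.601 × 10^-3 mol (1:1 ratio)
n(HCl) consumed by analyte = 0.07062 − 3.601 × 10^-3 = 0.06702 mol
n(NaHCO3) = 0.06702 mol (1:1 ratio)
mass of NaHCO3 = 0.06702 × 84.01 = 5.630 g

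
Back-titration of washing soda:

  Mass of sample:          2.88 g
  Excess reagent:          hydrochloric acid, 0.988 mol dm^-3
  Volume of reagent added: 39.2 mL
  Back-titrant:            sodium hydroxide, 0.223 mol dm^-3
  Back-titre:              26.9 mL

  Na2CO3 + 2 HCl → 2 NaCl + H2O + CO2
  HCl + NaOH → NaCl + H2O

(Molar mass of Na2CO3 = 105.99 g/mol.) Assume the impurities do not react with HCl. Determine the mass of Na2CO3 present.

1.73 g

n(HCl) added = 0.0392 × 0.988 = 0.0387 mol
n(NaOH) used in back-titration = 0.0269 × 0.223 = 6.00 × 10^-3 mol
n(HCl) left over = 6.00 × 10^-3 mol (1:1 ratio)
n(HCl) consumed by analyte = 0.0387 − 6.00 × 10^-3 = 0.0327 mol
From the 1:2 ratio, n(Na2CO3) = 1/2 × 0.0327 = 0.0164 mol
mass of Na2CO3 = 0.0164 × 105.99 = 1.73 g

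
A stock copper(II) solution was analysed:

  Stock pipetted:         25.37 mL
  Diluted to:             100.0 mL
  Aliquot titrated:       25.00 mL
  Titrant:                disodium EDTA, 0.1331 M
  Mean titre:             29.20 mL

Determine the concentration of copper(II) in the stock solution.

0.6128 M

Cu^2+ + EDTA^4- → [Cu(EDTA)]^2-
n(EDTA) = 0.02920 × 0.1331 = 3.887 × 10^-3 mol
n(Cu2+) in the aliquot = 3.887 × 10^-3 mol (1:1 ratio)
[Cu2+]_dilute = 3.887 × 10^-3 / 0.02500 = 0.1555 mol/L
Dilution factor = 100.0 / 25.37 = 3.942
[Cu2+]_stock = 0.1555 × 3.942 = 0.6128 mol/L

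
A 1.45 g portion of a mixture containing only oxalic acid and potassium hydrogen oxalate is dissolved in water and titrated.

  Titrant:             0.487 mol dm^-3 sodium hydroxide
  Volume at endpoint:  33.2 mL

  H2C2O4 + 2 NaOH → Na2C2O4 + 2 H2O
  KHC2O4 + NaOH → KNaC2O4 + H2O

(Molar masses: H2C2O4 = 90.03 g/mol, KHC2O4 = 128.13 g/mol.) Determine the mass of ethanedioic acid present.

n(NaOH) = 0.0332 × 0.487 = 0.0162 mol
Let x = n(H2C2O4), y = n(KHC2O4).
Titrant: 2x + 1y = 0.0162;  mass: 90.03x + 128.13y = 1.45
Solving, x = 3.74 × 10^-3 mol, y = 8.69 × 10^-3 mol
mass of H2C2O4 = 3.74 × 10^-3 × 90.03 = 0.337 g

0.337 g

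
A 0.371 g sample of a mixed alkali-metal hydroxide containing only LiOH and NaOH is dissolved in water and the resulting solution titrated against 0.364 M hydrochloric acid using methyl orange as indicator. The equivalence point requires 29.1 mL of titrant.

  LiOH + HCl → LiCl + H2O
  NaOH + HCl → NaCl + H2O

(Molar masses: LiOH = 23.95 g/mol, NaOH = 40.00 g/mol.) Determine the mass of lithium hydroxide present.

n(HCl) = 0.0291 × 0.364 = 0.0106 mol
Let x = n(LiOH), y = n(NaOH).
Titrant: 1x + 1y = 0.0106;  mass: 23.95x + 40.00y = 0.371
Solving, x = 3.28 × 10^-3 mol, y = 7.31 × 10^-3 mol
mass of LiOH = 3.28 × 10^-3 × 23.95 = 0.0786 g

0.0786 g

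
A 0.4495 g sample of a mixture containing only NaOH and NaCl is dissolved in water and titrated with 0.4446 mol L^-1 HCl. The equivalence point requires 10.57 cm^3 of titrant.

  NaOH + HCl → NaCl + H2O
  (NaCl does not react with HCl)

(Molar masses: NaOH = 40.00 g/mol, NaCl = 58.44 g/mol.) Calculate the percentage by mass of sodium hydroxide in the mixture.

41.82 %

n(HCl) = 0.01057 × 0.4446 = 4.699 × 10^-3 mol
Let x = n(NaOH), y = n(NaCl).
Titrant: 1x = 4.699 × 10^-3;  mass: 40.00x + 58.44y = 0.4495
Solving, x = 4.699 × 10^-3 mol, y = 4.475 × 10^-3 mol
mass of NaOH = 4.699 × 10^-3 × 40.00 = 0.1880 g
% NaOH = 0.1880 / 0.4495 × 100 = 41.82 %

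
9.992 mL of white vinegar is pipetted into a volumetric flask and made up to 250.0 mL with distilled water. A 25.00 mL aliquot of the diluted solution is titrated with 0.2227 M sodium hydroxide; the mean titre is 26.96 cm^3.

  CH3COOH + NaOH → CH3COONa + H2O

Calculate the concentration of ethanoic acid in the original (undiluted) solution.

n(NaOH) = 0.02696 × 0.2227 = 6.004 × 10^-3 mol
n(CH3COOH) in the aliquot = 6.004 × 10^-3 mol (1:1 ratio)
[CH3COOH]_dilute = 6.004 × 10^-3 / 0.02500 = 0.2402 mol/L
Dilution factor = 250.0 / 9.992 = 25.02
[CH3COOH]_stock = 0.2402 × 25.02 = 6.009 mol/L

6.009 M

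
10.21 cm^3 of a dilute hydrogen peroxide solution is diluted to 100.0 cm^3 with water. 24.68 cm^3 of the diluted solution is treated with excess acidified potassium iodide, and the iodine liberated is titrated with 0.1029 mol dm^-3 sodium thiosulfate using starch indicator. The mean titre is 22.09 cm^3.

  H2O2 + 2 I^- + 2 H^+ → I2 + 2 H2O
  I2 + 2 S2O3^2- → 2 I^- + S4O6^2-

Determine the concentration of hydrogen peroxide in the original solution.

n(S2O3^2-) = 0.02209 × 0.1029 = 2.273 × 10^-3 mol
n(I2) = n(S2O3^2-)/2 = 1.137 × 10^-3 mol
n(H2O2) in the aliquot = 1.137 × 10^-3 mol (1:1 ratio)
[H2O2]_dilute = 1.137 × 10^-3 / 0.02468 = 0.04605 mol/L
[H2O2]_original = 0.04605 × 100.0/10.21 = 0.4510 mol/L

0.4510 mol/L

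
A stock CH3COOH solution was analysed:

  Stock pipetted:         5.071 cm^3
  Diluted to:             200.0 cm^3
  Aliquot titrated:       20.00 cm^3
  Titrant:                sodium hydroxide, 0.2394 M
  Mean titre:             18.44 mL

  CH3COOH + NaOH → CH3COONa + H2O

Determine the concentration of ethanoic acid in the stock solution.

n(NaOH) = 0.01844 × 0.2394 = 4.415 × 10^-3 mol
n(CH3COOH) in the aliquot = 4.415 × 10^-3 mol (1:1 ratio)
[CH3COOH]_dilute = 4.415 × 10^-3 / 0.02000 = 0.2207 mol/L
Dilution factor = 200.0 / 5.071 = 39.44
[CH3COOH]_stock = 0.2207 × 39.44 = 8.705 mol/L

8.705 M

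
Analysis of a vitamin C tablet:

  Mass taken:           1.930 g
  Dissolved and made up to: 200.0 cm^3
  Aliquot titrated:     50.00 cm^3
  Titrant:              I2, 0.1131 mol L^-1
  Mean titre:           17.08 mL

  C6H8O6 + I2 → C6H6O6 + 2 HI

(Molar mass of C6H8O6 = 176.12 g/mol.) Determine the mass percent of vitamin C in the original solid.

70.51 %

n(I2) per titration = 0.01708 × 0.1131 = 1.932 × 10^-3 mol
n(C6H8O6) in each aliquot = 1.932 × 10^-3 mol (1:1 ratio)
n(C6H8O6) in the whole flask = 1.932 × 10^-3 × 200.0/50.00 = 7.727 × 10^-3 mol
mass of C6H8O6 = 7.727 × 10^-3 × 176.12 = 1.361 g
% C6H8O6 = 1.361 / 1.930 × 100 = 70.51 %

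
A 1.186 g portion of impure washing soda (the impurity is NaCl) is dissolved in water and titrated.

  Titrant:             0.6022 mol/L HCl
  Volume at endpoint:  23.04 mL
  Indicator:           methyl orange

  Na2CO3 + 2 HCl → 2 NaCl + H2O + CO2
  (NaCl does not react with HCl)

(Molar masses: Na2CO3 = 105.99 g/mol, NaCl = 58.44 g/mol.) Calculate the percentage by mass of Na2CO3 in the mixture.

62.00 %

n(HCl) = 0.02304 × 0.6022 = 0.01387 mol
Let x = n(Na2CO3), y = n(NaCl).
Titrant: 2x = 0.01387;  mass: 105.99x + 58.44y = 1.186
Solving, x = 6.937 × 10^-3 mol, y = 7.712 × 10^-3 mol
mass of Na2CO3 = 6.937 × 10^-3 × 105.99 = 0.7353 g
% Na2CO3 = 0.7353 / 1.186 × 100 = 62.00 %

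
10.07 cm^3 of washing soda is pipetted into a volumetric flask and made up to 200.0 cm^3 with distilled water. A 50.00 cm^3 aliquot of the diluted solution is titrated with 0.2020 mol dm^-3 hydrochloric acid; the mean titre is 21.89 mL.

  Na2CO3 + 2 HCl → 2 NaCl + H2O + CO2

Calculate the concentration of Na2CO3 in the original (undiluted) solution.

0.8782 mol/L

n(HCl) = 0.02189 × 0.2020 = 4.422 × 10^-3 mol
From the 1:2 ratio, n(Na2CO3) in the aliquot = 1/2 × 4.422 × 10^-3 = 2.211 × 10^-3 mol
[Na2CO3]_dilute = 2.211 × 10^-3 / 0.05000 = 0.04422 mol/L
Dilution factor = 200.0 / 10.07 = 19.86
[Na2CO3]_stock = 0.04422 × 19.86 = 0.8782 mol/L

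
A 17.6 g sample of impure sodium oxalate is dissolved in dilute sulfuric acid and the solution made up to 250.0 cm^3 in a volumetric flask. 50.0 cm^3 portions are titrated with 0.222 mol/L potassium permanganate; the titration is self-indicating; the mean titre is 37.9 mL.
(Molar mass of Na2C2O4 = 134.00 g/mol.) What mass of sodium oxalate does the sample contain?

14.1 g

2 MnO4^- + 5 C2O4^2- + 16 H^+ → 2 Mn^2+ + 10 CO2 + 8 H2O
n(KMnO4) per titration = 0.0379 × 0.222 = 8.41 × 10^-3 mol
From the 5:2 ratio, n(Na2C2O4) in each aliquot = 5/2 × 8.41 × 10^-3 = 0.0210 mol
n(Na2C2O4) in the whole flask = 0.0210 × 250.0/50.0 = 0.105 mol
mass of Na2C2O4 = 0.105 × 134.00 = 14.1 g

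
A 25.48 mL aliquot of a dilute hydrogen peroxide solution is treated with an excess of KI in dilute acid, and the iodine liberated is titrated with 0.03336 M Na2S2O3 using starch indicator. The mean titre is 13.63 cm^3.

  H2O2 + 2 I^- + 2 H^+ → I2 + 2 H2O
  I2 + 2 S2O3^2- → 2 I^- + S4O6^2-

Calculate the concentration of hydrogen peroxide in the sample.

0.008923 M

n(S2O3^2-) = 0.01363 × 0.03336 = 4.547 × 10^-4 mol
n(I2) = n(S2O3^2-)/2 = 2.273 × 10^-4 mol
n(H2O2) in the aliquot = 2.273 × 10^-4 mol (1:1 ratio)
[H2O2] = 2.273 × 10^-4 / 0.02548 = 0.008923 mol/L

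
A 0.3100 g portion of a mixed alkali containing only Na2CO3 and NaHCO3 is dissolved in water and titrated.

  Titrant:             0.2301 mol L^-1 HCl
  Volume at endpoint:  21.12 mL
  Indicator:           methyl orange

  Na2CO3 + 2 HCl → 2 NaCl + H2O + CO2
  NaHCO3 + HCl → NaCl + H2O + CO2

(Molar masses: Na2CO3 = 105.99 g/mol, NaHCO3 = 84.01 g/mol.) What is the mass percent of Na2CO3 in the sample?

54.16 %

n(HCl) = 0.02112 × 0.2301 = 4.860 × 10^-3 mol
Let x = n(Na2CO3), y = n(NaHCO3).
Titrant: 2x + 1y = 4.860 × 10^-3;  mass: 105.99x + 84.01y = 0.3100
Solving, x = 1.584 × 10^-3 mol, y = 1.691 × 10^-3 mol
mass of Na2CO3 = 1.584 × 10^-3 × 105.99 = 0.1679 g
% Na2CO3 = 0.1679 / 0.3100 × 100 = 54.16 %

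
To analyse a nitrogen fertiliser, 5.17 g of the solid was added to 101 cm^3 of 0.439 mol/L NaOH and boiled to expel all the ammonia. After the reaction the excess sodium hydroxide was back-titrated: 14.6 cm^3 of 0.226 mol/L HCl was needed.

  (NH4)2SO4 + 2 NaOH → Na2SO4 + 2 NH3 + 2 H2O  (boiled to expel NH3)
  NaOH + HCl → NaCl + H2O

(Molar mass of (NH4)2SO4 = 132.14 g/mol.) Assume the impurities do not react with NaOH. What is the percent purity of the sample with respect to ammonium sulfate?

n(NaOH) added = 0.101 × 0.439 = 0.0443 mol
n(HCl) used in back-titration = 0.0146 × 0.226 = 3.30 × 10^-3 mol
n(NaOH) left over = 3.30 × 10^-3 mol (1:1 ratio)
n(NaOH) consumed by analyte = 0.0443 − 3.30 × 10^-3 = 0.0410 mol
From the 1:2 ratio, n((NH4)2SO4) = 1/2 × 0.0410 = 0.0205 mol
mass of (NH4)2SO4 = 0.0205 × 132.14 = 2.71 g
% (NH4)2SO4 = 2.71 / 5.17 × 100 = 52.4 %

52.4 %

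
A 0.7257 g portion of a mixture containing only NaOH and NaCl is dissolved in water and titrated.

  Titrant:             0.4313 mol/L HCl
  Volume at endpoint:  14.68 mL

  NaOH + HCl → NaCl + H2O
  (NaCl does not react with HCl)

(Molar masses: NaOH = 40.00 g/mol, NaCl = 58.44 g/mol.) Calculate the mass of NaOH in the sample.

n(HCl) = 0.01468 × 0.4313 = 6.331 × 10^-3 mol
Let x = n(NaOH), y = n(NaCl).
Titrant: 1x = 6.331 × 10^-3;  mass: 40.00x + 58.44y = 0.7257
Solving, x = 6.331 × 10^-3 mol, y = 8.084 × 10^-3 mol
mass of NaOH = 6.331 × 10^-3 × 40.00 = 0.2533 g

0.2533 g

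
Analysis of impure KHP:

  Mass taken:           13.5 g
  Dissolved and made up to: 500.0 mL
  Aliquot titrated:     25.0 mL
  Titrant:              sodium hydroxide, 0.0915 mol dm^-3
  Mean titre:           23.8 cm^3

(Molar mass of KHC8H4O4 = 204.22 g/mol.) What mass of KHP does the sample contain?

8.89 g

KHC8H4O4 + NaOH → KNaC8H4O4 + H2O
n(NaOH) per titration = 0.0238 × 0.0915 = 2.18 × 10^-3 mol
n(KHC8H4O4) in each aliquot = 2.18 × 10^-3 mol (1:1 ratio)
n(KHC8H4O4) in the whole flask = 2.18 × 10^-3 × 500.0/25.0 = 0.0436 mol
mass of KHC8H4O4 = 0.0436 × 204.22 = 8.89 g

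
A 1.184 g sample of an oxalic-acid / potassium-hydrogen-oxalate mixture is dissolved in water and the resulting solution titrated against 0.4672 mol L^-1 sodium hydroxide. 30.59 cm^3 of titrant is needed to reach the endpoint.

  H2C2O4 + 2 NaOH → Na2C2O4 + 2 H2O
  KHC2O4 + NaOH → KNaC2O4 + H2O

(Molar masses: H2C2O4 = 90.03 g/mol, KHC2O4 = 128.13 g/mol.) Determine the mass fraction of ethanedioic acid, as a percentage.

n(NaOH) = 0.03059 × 0.4672 = 0.01429 mol
Let x = n(H2C2O4), y = n(KHC2O4).
Titrant: 2x + 1y = 0.01429;  mass: 90.03x + 128.13y = 1.184
Solving, x = 3.893 × 10^-3 mol, y = 6.505 × 10^-3 mol
mass of H2C2O4 = 3.893 × 10^-3 × 90.03 = 0.3505 g
% H2C2O4 = 0.3505 / 1.184 × 100 = 29.60 %

29.60 %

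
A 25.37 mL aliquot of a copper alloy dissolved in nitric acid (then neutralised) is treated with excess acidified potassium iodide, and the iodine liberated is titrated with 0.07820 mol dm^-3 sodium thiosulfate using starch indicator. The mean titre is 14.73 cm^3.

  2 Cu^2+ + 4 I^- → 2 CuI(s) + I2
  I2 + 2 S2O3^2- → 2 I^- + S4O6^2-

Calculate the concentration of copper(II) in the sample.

0.04540 mol/L

n(S2O3^2-) = 0.01473 × 0.07820 = 1.152 × 10^-3 mol
n(I2) = n(S2O3^2-)/2 = 5.759 × 10^-4 mol
From the 2:1 ratio, n(Cu2+) in the aliquot = 2/1 × 5.759 × 10^-4 = 1.152 × 10^-3 mol
[Cu2+] = 1.152 × 10^-3 / 0.02537 = 0.04540 mol/L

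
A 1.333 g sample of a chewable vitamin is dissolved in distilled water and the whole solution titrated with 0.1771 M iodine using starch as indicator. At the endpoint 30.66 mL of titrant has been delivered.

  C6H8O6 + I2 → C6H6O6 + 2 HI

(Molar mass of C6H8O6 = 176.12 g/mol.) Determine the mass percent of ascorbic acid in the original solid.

n(I2) = 0.03066 L × 0.1771 mol/L = 5.430 × 10^-3 mol
n(C6H8O6) = 5.430 × 10^-3 mol (1:1 ratio)
mass of C6H8O6 = 5.430 × 10^-3 × 176.12 g/mol = 0.9563 g
% C6H8O6 = 0.9563 / 1.333 × 100 = 71.74 %

71.74 %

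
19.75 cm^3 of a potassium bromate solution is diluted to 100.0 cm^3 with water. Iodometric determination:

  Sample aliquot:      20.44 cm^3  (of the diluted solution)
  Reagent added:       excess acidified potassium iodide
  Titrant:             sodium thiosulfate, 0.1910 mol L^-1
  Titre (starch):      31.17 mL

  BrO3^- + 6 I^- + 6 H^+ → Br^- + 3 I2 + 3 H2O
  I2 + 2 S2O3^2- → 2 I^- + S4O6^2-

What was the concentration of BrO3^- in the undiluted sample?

n(S2O3^2-) = 0.03117 × 0.1910 = 5.953 × 10^-3 mol
n(I2) = n(S2O3^2-)/2 = 2.977 × 10^-3 mol
From the 1:3 ratio, n(BrO3^-) in the aliquot = 1/3 × 2.977 × 10^-3 = 9.922 × 10^-4 mol
[BrO3^-]_dilute = 9.922 × 10^-4 / 0.02044 = 0.04854 mol/L
[BrO3^-]_original = 0.04854 × 100.0/19.75 = 0.2458 mol/L

0.2458 mol/L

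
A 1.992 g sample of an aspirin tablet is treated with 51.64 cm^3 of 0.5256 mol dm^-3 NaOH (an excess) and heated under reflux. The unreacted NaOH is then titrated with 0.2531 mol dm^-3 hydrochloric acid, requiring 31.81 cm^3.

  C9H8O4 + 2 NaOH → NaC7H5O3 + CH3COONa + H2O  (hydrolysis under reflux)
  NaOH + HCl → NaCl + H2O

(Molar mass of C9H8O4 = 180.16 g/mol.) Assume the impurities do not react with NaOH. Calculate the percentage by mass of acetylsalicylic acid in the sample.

86.33 %

n(NaOH) added = 0.05164 × 0.5256 = 0.02714 mol
n(HCl) used in back-titration = 0.03181 × 0.2531 = 8.051 × 10^-3 mol
n(NaOH) left over = 8.051 × 10^-3 mol (1:1 ratio)
n(NaOH) consumed by analyte = 0.02714 − 8.051 × 10^-3 = 0.01909 mol
From the 1:2 ratio, n(C9H8O4) = 1/2 × 0.01909 = 9.545 × 10^-3 mol
mass of C9H8O4 = 9.545 × 10^-3 × 180.16 = 1.720 g
% C9H8O4 = 1.720 / 1.992 × 100 = 86.33 %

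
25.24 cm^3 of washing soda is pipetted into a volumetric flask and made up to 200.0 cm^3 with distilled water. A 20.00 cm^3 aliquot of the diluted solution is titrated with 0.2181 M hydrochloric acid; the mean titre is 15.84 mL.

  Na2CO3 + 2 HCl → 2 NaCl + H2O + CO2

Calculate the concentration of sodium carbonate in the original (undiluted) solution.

0.6844 M

n(HCl) = 0.01584 × 0.2181 = 3.455 × 10^-3 mol
From the 1:2 ratio, n(Na2CO3) in the aliquot = 1/2 × 3.455 × 10^-3 = 1.727 × 10^-3 mol
[Na2CO3]_dilute = 1.727 × 10^-3 / 0.02000 = 0.08637 mol/L
Dilution factor = 200.0 / 25.24 = 7.924
[Na2CO3]_stock = 0.08637 × 7.924 = 0.6844 mol/L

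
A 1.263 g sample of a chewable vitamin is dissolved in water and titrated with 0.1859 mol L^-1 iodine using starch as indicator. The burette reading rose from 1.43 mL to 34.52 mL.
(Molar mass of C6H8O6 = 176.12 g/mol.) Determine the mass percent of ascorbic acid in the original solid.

85.78 %

C6H8O6 + I2 → C6H6O6 + 2 HI
n(I2) = 0.03309 L × 0.1859 mol/L = 6.151 × 10^-3 mol
n(C6H8O6) = 6.151 × 10^-3 mol (1:1 ratio)
mass of C6H8O6 = 6.151 × 10^-3 × 176.12 g/mol = 1.083 g
% C6H8O6 = 1.083 / 1.263 × 100 = 85.78 %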